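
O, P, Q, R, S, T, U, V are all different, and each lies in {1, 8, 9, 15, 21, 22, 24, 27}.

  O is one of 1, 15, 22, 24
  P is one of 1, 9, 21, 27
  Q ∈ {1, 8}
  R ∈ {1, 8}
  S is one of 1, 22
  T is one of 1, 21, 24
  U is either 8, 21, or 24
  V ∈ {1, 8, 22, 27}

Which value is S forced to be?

22

The 8 variables draw from only 8 values {1, 8, 9, 15, 21, 22, 24, 27}, so each is used; only P can be 9, hence P = 9.
The 7 still-open variables draw from only 7 values {1, 8, 15, 21, 22, 24, 27}, so each is used; only O can be 15, hence O = 15.
The 6 still-open variables draw from only 6 values {1, 8, 21, 22, 24, 27}, so each is used; only V can be 27, hence V = 27.
The 5 still-open variables draw from only 5 values {1, 8, 21, 22, 24}, so each is used; only S can be 22, hence S = 22.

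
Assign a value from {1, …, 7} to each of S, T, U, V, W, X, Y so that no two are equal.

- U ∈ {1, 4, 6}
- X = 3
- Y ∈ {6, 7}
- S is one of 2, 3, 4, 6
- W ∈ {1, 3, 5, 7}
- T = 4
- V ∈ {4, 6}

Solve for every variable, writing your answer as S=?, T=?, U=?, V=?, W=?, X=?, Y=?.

T's domain is down to {4}, so T = 4. Remove 4 from S, U, V.
V must be 6 (only option left). Strike 6 from S, U, Y.
X's domain is down to {3}, so X = 3. Eliminate 3 elsewhere: S, W.
Y's domain is down to {7}, so Y = 7. Remove 7 from W.
That leaves S = 2.
U has just one choice, so U = 1. So W can't be 1.
W must be 5 (only option left).

S=2, T=4, U=1, V=6, W=5, X=3, Y=7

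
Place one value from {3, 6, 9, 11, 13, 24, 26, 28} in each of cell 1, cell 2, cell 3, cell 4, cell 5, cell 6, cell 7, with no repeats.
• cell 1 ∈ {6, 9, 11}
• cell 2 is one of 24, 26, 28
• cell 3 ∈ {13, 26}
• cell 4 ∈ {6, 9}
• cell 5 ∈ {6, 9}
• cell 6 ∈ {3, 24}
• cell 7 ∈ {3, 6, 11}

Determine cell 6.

24

cell 4 and cell 5 between them cover only {6, 9} — a naked pair. Remove those values from cell 1, cell 7.
cell 1 has just one choice, so cell 1 = 11. So cell 7 can't be 11.
cell 7's domain is down to {3}, so cell 7 = 3. Eliminate 3 elsewhere: cell 6.
So cell 6 = 24.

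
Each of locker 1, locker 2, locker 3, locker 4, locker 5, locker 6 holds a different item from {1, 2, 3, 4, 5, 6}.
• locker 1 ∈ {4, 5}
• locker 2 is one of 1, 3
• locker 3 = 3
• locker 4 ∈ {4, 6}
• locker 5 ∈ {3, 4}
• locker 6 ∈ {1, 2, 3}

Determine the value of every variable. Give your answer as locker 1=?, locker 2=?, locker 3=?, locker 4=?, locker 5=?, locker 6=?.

locker 1=5, locker 2=1, locker 3=3, locker 4=6, locker 5=4, locker 6=2

locker 3 has just one choice, so locker 3 = 3. So locker 2, locker 5, locker 6 can't be 3.
locker 5 has just one choice, so locker 5 = 4. Strike 4 from locker 1, locker 4.
locker 1's domain is down to {5}, so locker 1 = 5.
locker 2 must be 1 (only option left). Eliminate 1 elsewhere: locker 6.
locker 4's domain is down to {6}, so locker 4 = 6.
locker 6's domain is down to {2}, so locker 6 = 2.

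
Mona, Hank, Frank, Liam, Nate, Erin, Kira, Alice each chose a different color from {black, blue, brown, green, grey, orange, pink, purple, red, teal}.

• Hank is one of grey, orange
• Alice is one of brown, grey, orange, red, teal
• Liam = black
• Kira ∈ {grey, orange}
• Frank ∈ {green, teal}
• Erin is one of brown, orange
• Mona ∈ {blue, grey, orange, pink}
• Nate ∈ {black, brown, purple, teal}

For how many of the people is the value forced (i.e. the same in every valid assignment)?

Liam has just one choice, so Liam = black. Remove black from Nate.
Hank and Kira share exactly the 2 values {grey, orange}; by pigeonhole those values go to them, so strike grey, orange from Mona, Erin, Alice.
Erin's domain is down to {brown}, so Erin = brown. Remove brown from Nate, Alice.
Determined: Liam=black, Erin=brown. The other people each still have more than one consistent value. That makes 2.

2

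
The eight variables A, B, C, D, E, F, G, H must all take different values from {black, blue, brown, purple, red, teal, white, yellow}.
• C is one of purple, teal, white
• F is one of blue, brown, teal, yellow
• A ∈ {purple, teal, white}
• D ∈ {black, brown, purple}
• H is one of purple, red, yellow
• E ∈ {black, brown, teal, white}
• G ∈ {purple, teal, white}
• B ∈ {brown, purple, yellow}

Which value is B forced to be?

yellow

Among the 8 variables, blue fits only F (and all 8 values in {black, blue, brown, purple, red, teal, white, yellow} must be used), so F = blue.
The 7 still-open variables draw from only 7 values {black, brown, purple, red, teal, white, yellow}, so each is used; only H can be red, hence H = red.
The 6 still-open variables together cover exactly {black, brown, purple, teal, white, yellow} — 6 values for 6 variables — and yellow appears only in B's list, so B = yellow.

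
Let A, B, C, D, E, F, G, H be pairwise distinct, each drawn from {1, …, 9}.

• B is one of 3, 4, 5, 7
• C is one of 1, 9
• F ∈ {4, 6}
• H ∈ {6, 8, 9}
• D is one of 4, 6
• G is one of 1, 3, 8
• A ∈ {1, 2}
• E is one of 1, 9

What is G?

3

The 2 variables C and E are confined to {1, 9}, which locks those values in; drop them from A, G, H.
That leaves A = 2.
D and F between them cover only {4, 6} — a naked pair. Remove those values from B, H.
That leaves H = 8. Strike 8 from G.
So G = 3.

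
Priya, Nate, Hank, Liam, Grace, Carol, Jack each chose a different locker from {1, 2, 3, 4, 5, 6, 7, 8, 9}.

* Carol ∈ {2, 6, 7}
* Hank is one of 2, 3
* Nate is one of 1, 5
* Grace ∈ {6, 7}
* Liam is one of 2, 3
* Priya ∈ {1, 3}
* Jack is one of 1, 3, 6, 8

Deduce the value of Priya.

1

The 7 variables draw from only 7 values {1, 2, 3, 5, 6, 7, 8}, so each is used; only Nate can be 5, hence Nate = 5.
The 6 still-open variables together cover exactly {1, 2, 3, 6, 7, 8} — 6 values for 6 variables — and 8 appears only in Jack's list, so Jack = 8.
The 5 still-open variables together cover exactly {1, 2, 3, 6, 7} — 5 values for 5 variables — and 1 appears only in Priya's list, so Priya = 1.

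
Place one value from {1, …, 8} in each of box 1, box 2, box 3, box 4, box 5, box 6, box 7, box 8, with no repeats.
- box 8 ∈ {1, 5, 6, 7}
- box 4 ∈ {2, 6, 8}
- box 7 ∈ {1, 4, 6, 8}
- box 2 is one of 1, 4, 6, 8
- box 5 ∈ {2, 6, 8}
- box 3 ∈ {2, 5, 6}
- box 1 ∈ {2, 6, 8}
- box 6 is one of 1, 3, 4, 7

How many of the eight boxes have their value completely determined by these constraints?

3

The 8 variables together cover exactly {1, 2, 3, 4, 5, 6, 7, 8} — 8 values for 8 variables — and 3 appears only in box 6's list, so box 6 = 3.
The 7 still-open variables draw from only 7 values {1, 2, 4, 5, 6, 7, 8}, so each is used; only box 8 can be 7, hence box 8 = 7.
Among the 6 still-open variables, 5 fits only box 3 (and all 6 values in {1, 2, 4, 5, 6, 8} must be used), so box 3 = 5.
box 1, box 4, box 5 share exactly the 3 values {2, 6, 8}; by pigeonhole those values go to them, so strike 2, 6, 8 from box 2, box 7.
Determined: box 3=5, box 6=3, box 8=7. The other boxes each still have more than one consistent value. That makes 3.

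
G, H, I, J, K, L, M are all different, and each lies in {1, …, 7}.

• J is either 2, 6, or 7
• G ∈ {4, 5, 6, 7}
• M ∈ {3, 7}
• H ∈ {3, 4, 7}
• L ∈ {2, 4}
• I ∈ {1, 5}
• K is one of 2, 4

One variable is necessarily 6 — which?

J

Among the 7 variables, 1 fits only I (and all 7 values in {1, 2, 3, 4, 5, 6, 7} must be used), so I = 1.
The 6 still-open variables together cover exactly {2, 3, 4, 5, 6, 7} — 6 values for 6 variables — and 5 appears only in G's list, so G = 5.
Among the 5 still-open variables, 6 fits only J (and all 5 values in {2, 3, 4, 6, 7} must be used), so J = 6.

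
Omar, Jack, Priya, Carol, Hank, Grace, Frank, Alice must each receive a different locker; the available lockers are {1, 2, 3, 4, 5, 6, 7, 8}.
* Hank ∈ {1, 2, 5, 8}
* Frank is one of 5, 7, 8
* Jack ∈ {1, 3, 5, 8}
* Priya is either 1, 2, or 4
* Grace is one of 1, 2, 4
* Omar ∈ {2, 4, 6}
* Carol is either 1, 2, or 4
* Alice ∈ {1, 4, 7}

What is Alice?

The 8 variables together cover exactly {1, 2, 3, 4, 5, 6, 7, 8} — 8 values for 8 variables — and 3 appears only in Jack's list, so Jack = 3.
Among the 7 still-open variables, 6 fits only Omar (and all 7 values in {1, 2, 4, 5, 6, 7, 8} must be used), so Omar = 6.
Priya, Carol, Grace between them cover only {1, 2, 4} — a naked triple. Remove those values from Hank, Alice.
So Alice = 7.

7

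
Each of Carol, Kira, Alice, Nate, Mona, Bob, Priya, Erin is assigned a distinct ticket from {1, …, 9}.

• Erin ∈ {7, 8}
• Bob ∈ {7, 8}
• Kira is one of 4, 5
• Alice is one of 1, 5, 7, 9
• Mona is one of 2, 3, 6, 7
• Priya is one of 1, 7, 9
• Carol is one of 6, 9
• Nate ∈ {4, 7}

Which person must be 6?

Bob and Erin between them cover only {7, 8} — a naked pair. Remove those values from Alice, Nate, Mona, Priya.
Nate must be 4 (only option left). Remove 4 from Kira.
Kira must be 5 (only option left). Strike 5 from Alice.
Alice and Priya between them cover only {1, 9} — a naked pair. Remove those values from Carol.
So 6 goes to Carol.

Carol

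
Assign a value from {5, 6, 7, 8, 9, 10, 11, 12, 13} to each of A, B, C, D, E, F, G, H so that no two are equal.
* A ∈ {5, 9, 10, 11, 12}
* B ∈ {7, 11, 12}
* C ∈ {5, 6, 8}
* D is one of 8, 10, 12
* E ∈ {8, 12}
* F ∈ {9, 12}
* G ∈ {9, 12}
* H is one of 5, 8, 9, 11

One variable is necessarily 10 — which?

Among the 8 variables, 6 fits only C (and all 8 values in {5, 6, 7, 8, 9, 10, 11, 12} must be used), so C = 6.
The 7 still-open variables together cover exactly {5, 7, 8, 9, 10, 11, 12} — 7 values for 7 variables — and 7 appears only in B's list, so B = 7.
F and G share exactly the 2 values {9, 12}; by pigeonhole those values go to them, so strike 9, 12 from A, D, E, H.
E has just one choice, so E = 8. Remove 8 from D, H.
So 10 goes to D.

D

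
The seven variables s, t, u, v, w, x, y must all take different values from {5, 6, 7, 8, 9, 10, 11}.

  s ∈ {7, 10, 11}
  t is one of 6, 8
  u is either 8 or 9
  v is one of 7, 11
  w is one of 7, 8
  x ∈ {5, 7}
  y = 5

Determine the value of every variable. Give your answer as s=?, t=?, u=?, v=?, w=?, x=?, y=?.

s=10, t=6, u=9, v=11, w=8, x=7, y=5

y has just one choice, so y = 5. Strike 5 from x.
x has just one choice, so x = 7. Remove 7 from s, v, w.
v must be 11 (only option left). So s can't be 11.
w has just one choice, so w = 8. Eliminate 8 elsewhere: t, u.
s's domain is down to {10}, so s = 10.
t must be 6 (only option left).
u must be 9 (only option left).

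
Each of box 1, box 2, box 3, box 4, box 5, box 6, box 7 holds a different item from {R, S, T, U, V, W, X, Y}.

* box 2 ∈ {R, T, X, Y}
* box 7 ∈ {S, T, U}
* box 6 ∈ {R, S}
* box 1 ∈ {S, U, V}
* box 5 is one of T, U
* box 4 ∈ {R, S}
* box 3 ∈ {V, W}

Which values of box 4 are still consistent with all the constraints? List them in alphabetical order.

box 4 and box 6 between them cover only {R, S} — a naked pair. Remove those values from box 1, box 2, box 7.
box 5 and box 7 share exactly the 2 values {T, U}; by pigeonhole those values go to them, so strike T, U from box 1, box 2.
box 1 has just one choice, so box 1 = V. So box 3 can't be V.
box 3's domain is down to {W}, so box 3 = W.
No further eliminations apply; box 4 can still be any of R, S.

R, S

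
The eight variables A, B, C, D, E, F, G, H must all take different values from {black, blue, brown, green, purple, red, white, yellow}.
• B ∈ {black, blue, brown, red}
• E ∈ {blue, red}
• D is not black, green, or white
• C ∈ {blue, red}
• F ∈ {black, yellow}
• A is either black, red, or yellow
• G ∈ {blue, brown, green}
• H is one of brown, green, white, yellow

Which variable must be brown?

B

The 8 variables draw from only 8 values {black, blue, brown, green, purple, red, white, yellow}, so each is used; only D can be purple, hence D = purple.
The 7 still-open variables together cover exactly {black, blue, brown, green, red, white, yellow} — 7 values for 7 variables — and white appears only in H's list, so H = white.
The 6 still-open variables draw from only 6 values {black, blue, brown, green, red, yellow}, so each is used; only G can be green, hence G = green.
Among the 5 still-open variables, brown fits only B (and all 5 values in {black, blue, brown, red, yellow} must be used), so B = brown.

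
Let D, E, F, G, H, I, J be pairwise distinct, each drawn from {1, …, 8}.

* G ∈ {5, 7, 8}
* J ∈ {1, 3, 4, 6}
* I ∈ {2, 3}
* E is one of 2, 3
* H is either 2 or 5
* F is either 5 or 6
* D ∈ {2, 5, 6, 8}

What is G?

E and I between them cover only {2, 3} — a naked pair. Remove those values from D, H, J.
H must be 5 (only option left). Strike 5 from D, F, G.
F has just one choice, so F = 6. Remove 6 from D, J.
D has just one choice, so D = 8. Remove 8 from G.
So G = 7.

7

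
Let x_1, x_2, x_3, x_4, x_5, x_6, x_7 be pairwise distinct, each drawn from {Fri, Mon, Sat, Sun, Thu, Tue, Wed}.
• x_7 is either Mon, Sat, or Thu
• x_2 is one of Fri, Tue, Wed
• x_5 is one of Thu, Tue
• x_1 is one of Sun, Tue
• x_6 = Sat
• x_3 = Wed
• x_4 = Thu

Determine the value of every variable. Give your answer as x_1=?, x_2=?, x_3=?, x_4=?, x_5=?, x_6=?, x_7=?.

x_3's domain is down to {Wed}, so x_3 = Wed. Eliminate Wed elsewhere: x_2.
That leaves x_4 = Thu. So x_5, x_7 can't be Thu.
x_5 must be Tue (only option left). Eliminate Tue elsewhere: x_1, x_2.
x_6 must be Sat (only option left). So x_7 can't be Sat.
x_7 has just one choice, so x_7 = Mon.
x_1 has just one choice, so x_1 = Sun.
x_2's domain is down to {Fri}, so x_2 = Fri.

x_1=Sun, x_2=Fri, x_3=Wed, x_4=Thu, x_5=Tue, x_6=Sat, x_7=Mon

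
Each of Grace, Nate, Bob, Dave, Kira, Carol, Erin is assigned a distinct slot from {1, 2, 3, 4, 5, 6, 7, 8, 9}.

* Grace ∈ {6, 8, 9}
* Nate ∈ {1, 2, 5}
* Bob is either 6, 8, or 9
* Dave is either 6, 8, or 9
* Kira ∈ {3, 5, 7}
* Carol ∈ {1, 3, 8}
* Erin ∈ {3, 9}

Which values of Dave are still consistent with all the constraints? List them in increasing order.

Grace, Bob, Dave share exactly the 3 values {6, 8, 9}; by pigeonhole those values go to them, so strike 6, 8, 9 from Carol, Erin.
Erin must be 3 (only option left). Eliminate 3 elsewhere: Kira, Carol.
Carol must be 1 (only option left). Eliminate 1 elsewhere: Nate.
No further eliminations apply; Dave can still be any of 6, 8, 9.

6, 8, 9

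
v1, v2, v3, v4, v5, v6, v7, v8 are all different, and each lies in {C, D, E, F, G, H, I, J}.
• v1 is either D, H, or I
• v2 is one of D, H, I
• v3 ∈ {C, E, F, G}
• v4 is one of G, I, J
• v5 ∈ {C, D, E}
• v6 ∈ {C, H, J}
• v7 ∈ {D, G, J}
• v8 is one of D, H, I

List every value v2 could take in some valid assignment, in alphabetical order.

The 8 variables together cover exactly {C, D, E, F, G, H, I, J} — 8 values for 8 variables — and F appears only in v3's list, so v3 = F.
Among the 7 still-open variables, E fits only v5 (and all 7 values in {C, D, E, G, H, I, J} must be used), so v5 = E.
The 6 still-open variables together cover exactly {C, D, G, H, I, J} — 6 values for 6 variables — and C appears only in v6's list, so v6 = C.
v1, v2, v8 share exactly the 3 values {D, H, I}; by pigeonhole those values go to them, so strike D, H, I from v4, v7.
No further eliminations apply; v2 can still be any of D, H, I.

D, H, I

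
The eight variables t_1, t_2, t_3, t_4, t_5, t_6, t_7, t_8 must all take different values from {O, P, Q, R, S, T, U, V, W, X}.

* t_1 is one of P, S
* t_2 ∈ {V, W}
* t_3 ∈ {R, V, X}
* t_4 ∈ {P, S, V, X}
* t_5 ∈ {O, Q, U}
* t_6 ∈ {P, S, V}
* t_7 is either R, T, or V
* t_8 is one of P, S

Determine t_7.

T

The 2 variables t_1 and t_8 are confined to {P, S}, which locks those values in; drop them from t_4, t_6.
That leaves t_6 = V. Remove V from t_2, t_3, t_4, t_7.
t_2 has just one choice, so t_2 = W.
That leaves t_4 = X. Eliminate X elsewhere: t_3.
t_3 has just one choice, so t_3 = R. So t_7 can't be R.
So t_7 = T.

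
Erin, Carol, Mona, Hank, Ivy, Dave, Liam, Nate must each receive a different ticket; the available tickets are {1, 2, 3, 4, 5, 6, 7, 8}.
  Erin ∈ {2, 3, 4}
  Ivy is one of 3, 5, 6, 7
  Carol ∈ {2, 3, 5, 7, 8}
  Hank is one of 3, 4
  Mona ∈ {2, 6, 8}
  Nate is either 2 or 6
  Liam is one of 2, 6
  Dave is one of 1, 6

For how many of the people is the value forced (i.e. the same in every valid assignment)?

2

Among the 8 variables, 1 fits only Dave (and all 8 values in {1, 2, 3, 4, 5, 6, 7, 8} must be used), so Dave = 1.
The 2 variables Liam and Nate are confined to {2, 6}, which locks those values in; drop them from Erin, Carol, Mona, Ivy.
Mona must be 8 (only option left). Strike 8 from Carol.
The 2 variables Erin and Hank are confined to {3, 4}, which locks those values in; drop them from Carol, Ivy.
Determined: Mona=8, Dave=1. The other people each still have more than one consistent value. That makes 2.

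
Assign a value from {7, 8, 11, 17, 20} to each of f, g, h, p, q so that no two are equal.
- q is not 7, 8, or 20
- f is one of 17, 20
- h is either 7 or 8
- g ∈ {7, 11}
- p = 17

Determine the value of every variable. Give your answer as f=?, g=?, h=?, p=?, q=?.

p has just one choice, so p = 17. Eliminate 17 elsewhere: f, q.
That leaves q = 11. Eliminate 11 elsewhere: g.
f must be 20 (only option left).
g must be 7 (only option left). Strike 7 from h.
h must be 8 (only option left).

f=20, g=7, h=8, p=17, q=11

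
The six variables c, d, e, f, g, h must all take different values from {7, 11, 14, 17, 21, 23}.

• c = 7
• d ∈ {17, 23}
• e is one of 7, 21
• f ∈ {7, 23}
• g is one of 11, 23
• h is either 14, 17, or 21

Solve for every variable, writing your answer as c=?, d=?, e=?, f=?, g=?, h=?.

c has just one choice, so c = 7. Eliminate 7 elsewhere: e, f.
e must be 21 (only option left). Remove 21 from h.
f must be 23 (only option left). Eliminate 23 elsewhere: d, g.
g must be 11 (only option left).
d's domain is down to {17}, so d = 17. So h can't be 17.
h's domain is down to {14}, so h = 14.

c=7, d=17, e=21, f=23, g=11, h=14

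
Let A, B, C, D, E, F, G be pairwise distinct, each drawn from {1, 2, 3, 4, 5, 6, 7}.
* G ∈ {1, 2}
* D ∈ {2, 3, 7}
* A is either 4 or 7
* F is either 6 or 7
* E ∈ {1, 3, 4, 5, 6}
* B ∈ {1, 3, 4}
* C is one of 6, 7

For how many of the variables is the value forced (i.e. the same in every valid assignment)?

2

The 7 variables together cover exactly {1, 2, 3, 4, 5, 6, 7} — 7 values for 7 variables — and 5 appears only in E's list, so E = 5.
C and F between them cover only {6, 7} — a naked pair. Remove those values from A, D.
A must be 4 (only option left). Remove 4 from B.
Determined: A=4, E=5. The other variables each still have more than one consistent value. That makes 2.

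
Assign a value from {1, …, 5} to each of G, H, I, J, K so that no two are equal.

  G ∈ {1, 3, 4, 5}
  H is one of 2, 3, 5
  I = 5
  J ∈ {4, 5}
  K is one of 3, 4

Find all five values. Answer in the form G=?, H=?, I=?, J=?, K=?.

I has just one choice, so I = 5. So G, H, J can't be 5.
J has just one choice, so J = 4. Eliminate 4 elsewhere: G, K.
K's domain is down to {3}, so K = 3. Eliminate 3 elsewhere: G, H.
G has just one choice, so G = 1.
H must be 2 (only option left).

G=1, H=2, I=5, J=4, K=3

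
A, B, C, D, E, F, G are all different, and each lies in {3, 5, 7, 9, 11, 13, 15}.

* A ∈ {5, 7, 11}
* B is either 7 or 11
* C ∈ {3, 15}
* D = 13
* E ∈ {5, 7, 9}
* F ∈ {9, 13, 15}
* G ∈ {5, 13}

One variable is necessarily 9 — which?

D's domain is down to {13}, so D = 13. Strike 13 from F, G.
G must be 5 (only option left). Remove 5 from A, E.
Among the 5 still-open variables, 3 fits only C (and all 5 values in {3, 7, 9, 11, 15} must be used), so C = 3.
The 4 still-open variables together cover exactly {7, 9, 11, 15} — 4 values for 4 variables — and 15 appears only in F's list, so F = 15.
Among the 3 still-open variables, 9 fits only E (and all 3 values in {7, 9, 11} must be used), so E = 9.

E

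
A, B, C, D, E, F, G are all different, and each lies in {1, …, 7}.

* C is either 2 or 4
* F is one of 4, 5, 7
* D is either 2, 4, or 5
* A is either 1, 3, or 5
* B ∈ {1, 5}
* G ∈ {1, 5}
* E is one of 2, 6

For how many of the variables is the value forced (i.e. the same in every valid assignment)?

The 7 variables together cover exactly {1, 2, 3, 4, 5, 6, 7} — 7 values for 7 variables — and 3 appears only in A's list, so A = 3.
The 6 still-open variables together cover exactly {1, 2, 4, 5, 6, 7} — 6 values for 6 variables — and 6 appears only in E's list, so E = 6.
The 5 still-open variables together cover exactly {1, 2, 4, 5, 7} — 5 values for 5 variables — and 7 appears only in F's list, so F = 7.
The 2 variables B and G are confined to {1, 5}, which locks those values in; drop them from D.
Determined: A=3, E=6, F=7. The other variables each still have more than one consistent value. That makes 3.

3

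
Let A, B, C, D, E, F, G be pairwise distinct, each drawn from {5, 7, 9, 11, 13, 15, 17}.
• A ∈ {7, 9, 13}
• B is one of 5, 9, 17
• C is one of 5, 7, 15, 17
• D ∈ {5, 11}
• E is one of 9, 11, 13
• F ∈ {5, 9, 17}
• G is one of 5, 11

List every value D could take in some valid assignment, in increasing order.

5, 11

Among the 7 variables, 15 fits only C (and all 7 values in {5, 7, 9, 11, 13, 15, 17} must be used), so C = 15.
Among the 6 still-open variables, 7 fits only A (and all 6 values in {5, 7, 9, 11, 13, 17} must be used), so A = 7.
The 5 still-open variables together cover exactly {5, 9, 11, 13, 17} — 5 values for 5 variables — and 13 appears only in E's list, so E = 13.
The 2 variables D and G are confined to {5, 11}, which locks those values in; drop them from B, F.
No further eliminations apply; D can still be any of 5, 11.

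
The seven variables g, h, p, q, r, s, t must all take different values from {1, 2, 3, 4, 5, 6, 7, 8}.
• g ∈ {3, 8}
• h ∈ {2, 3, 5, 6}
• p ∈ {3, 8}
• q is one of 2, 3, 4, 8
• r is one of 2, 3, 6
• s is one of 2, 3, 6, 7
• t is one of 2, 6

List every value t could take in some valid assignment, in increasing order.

The 7 variables draw from only 7 values {2, 3, 4, 5, 6, 7, 8}, so each is used; only q can be 4, hence q = 4.
The 6 still-open variables together cover exactly {2, 3, 5, 6, 7, 8} — 6 values for 6 variables — and 5 appears only in h's list, so h = 5.
The 5 still-open variables together cover exactly {2, 3, 6, 7, 8} — 5 values for 5 variables — and 7 appears only in s's list, so s = 7.
g and p between them cover only {3, 8} — a naked pair. Remove those values from r.
No further eliminations apply; t can still be any of 2, 6.

2, 6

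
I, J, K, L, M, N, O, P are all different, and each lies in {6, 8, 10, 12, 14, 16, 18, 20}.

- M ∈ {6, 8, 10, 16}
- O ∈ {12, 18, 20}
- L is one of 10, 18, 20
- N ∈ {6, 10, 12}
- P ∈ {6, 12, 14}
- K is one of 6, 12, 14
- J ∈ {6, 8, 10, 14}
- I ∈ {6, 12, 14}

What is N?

10

The 8 variables together cover exactly {6, 8, 10, 12, 14, 16, 18, 20} — 8 values for 8 variables — and 16 appears only in M's list, so M = 16.
Among the 7 still-open variables, 8 fits only J (and all 7 values in {6, 8, 10, 12, 14, 18, 20} must be used), so J = 8.
The 3 variables I, K, P are confined to {6, 12, 14}, which locks those values in; drop them from N, O.
So N = 10.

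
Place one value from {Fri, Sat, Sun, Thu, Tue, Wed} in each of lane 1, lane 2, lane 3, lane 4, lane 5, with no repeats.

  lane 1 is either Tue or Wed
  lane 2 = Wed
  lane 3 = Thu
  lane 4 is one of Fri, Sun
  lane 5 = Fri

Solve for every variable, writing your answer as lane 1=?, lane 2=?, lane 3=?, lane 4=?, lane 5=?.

lane 2 has just one choice, so lane 2 = Wed. Remove Wed from lane 1.
lane 3 has just one choice, so lane 3 = Thu.
lane 5's domain is down to {Fri}, so lane 5 = Fri. Strike Fri from lane 4.
lane 1 has just one choice, so lane 1 = Tue.
lane 4 must be Sun (only option left).

lane 1=Tue, lane 2=Wed, lane 3=Thu, lane 4=Sun, lane 5=Fri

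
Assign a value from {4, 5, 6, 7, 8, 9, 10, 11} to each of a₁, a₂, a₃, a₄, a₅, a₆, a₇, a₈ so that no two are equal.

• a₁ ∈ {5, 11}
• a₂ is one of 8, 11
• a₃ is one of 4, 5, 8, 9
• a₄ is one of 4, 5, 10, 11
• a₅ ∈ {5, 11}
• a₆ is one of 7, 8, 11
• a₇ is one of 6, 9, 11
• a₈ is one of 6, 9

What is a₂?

The 8 variables together cover exactly {4, 5, 6, 7, 8, 9, 10, 11} — 8 values for 8 variables — and 7 appears only in a₆'s list, so a₆ = 7.
The 7 still-open variables together cover exactly {4, 5, 6, 8, 9, 10, 11} — 7 values for 7 variables — and 10 appears only in a₄'s list, so a₄ = 10.
The 6 still-open variables draw from only 6 values {4, 5, 6, 8, 9, 11}, so each is used; only a₃ can be 4, hence a₃ = 4.
The 5 still-open variables draw from only 5 values {5, 6, 8, 9, 11}, so each is used; only a₂ can be 8, hence a₂ = 8.

8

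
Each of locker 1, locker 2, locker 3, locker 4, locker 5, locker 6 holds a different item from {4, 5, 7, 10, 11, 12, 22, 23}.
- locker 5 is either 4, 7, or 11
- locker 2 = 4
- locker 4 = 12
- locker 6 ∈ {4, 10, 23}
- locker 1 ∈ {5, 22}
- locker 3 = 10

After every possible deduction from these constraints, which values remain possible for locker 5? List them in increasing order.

7, 11

locker 2 has just one choice, so locker 2 = 4. Remove 4 from locker 5, locker 6.
locker 3 must be 10 (only option left). Remove 10 from locker 6.
locker 4 has just one choice, so locker 4 = 12.
locker 6 must be 23 (only option left).
No further eliminations apply; locker 5 can still be any of 7, 11.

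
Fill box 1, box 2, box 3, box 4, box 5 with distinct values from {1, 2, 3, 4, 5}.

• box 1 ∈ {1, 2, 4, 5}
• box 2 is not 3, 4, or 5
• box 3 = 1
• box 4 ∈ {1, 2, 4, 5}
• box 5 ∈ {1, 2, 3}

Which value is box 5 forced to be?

box 3 has just one choice, so box 3 = 1. So box 1, box 2, box 4, box 5 can't be 1.
box 2 must be 2 (only option left). So box 1, box 4, box 5 can't be 2.
So box 5 = 3.

3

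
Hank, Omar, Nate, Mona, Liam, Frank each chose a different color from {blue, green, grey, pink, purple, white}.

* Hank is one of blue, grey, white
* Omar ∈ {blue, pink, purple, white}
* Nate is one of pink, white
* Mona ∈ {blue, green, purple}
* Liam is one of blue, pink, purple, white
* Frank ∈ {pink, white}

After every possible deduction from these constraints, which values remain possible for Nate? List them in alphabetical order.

pink, white

Among the 6 variables, green fits only Mona (and all 6 values in {blue, green, grey, pink, purple, white} must be used), so Mona = green.
The 5 still-open variables draw from only 5 values {blue, grey, pink, purple, white}, so each is used; only Hank can be grey, hence Hank = grey.
The 2 variables Nate and Frank are confined to {pink, white}, which locks those values in; drop them from Omar, Liam.
No further eliminations apply; Nate can still be any of pink, white.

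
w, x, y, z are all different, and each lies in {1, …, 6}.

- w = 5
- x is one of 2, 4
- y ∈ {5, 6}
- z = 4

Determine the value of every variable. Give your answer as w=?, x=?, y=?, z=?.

w=5, x=2, y=6, z=4

w must be 5 (only option left). Remove 5 from y.
That leaves y = 6.
z must be 4 (only option left). Remove 4 from x.
x must be 2 (only option left).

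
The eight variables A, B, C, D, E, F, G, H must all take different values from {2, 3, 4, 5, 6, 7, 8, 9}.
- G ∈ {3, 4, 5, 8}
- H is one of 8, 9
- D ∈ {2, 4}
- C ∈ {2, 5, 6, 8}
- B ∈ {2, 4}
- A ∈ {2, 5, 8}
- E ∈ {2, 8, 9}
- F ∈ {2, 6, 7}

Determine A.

The 8 variables draw from only 8 values {2, 3, 4, 5, 6, 7, 8, 9}, so each is used; only G can be 3, hence G = 3.
The 7 still-open variables draw from only 7 values {2, 4, 5, 6, 7, 8, 9}, so each is used; only F can be 7, hence F = 7.
The 6 still-open variables together cover exactly {2, 4, 5, 6, 8, 9} — 6 values for 6 variables — and 6 appears only in C's list, so C = 6.
Among the 5 still-open variables, 5 fits only A (and all 5 values in {2, 4, 5, 8, 9} must be used), so A = 5.

5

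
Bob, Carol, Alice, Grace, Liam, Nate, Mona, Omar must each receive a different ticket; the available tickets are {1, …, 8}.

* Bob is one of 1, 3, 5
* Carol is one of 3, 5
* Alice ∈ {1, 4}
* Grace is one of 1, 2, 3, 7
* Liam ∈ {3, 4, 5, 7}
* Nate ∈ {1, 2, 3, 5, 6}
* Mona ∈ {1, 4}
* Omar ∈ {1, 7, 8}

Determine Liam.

7

The 8 variables draw from only 8 values {1, 2, 3, 4, 5, 6, 7, 8}, so each is used; only Nate can be 6, hence Nate = 6.
The 7 still-open variables draw from only 7 values {1, 2, 3, 4, 5, 7, 8}, so each is used; only Grace can be 2, hence Grace = 2.
The 6 still-open variables together cover exactly {1, 3, 4, 5, 7, 8} — 6 values for 6 variables — and 8 appears only in Omar's list, so Omar = 8.
Among the 5 still-open variables, 7 fits only Liam (and all 5 values in {1, 3, 4, 5, 7} must be used), so Liam = 7.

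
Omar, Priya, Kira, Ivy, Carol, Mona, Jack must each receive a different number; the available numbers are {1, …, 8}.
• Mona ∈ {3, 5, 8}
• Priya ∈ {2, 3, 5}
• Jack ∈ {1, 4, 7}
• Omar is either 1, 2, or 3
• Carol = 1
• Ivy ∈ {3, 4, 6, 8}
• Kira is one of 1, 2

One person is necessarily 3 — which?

Carol's domain is down to {1}, so Carol = 1. Remove 1 from Omar, Kira, Jack.
Kira's domain is down to {2}, so Kira = 2. So Omar, Priya can't be 2.
So 3 goes to Omar.

Omar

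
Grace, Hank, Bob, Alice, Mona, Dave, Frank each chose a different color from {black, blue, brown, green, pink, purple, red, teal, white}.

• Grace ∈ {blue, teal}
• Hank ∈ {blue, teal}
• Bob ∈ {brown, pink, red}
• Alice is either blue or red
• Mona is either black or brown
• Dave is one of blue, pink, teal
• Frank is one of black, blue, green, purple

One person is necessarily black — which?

Mona

Grace and Hank share exactly the 2 values {blue, teal}; by pigeonhole those values go to them, so strike blue, teal from Alice, Dave, Frank.
That leaves Alice = red. Strike red from Bob.
Dave's domain is down to {pink}, so Dave = pink. So Bob can't be pink.
Bob must be brown (only option left). Remove brown from Mona.
So black goes to Mona.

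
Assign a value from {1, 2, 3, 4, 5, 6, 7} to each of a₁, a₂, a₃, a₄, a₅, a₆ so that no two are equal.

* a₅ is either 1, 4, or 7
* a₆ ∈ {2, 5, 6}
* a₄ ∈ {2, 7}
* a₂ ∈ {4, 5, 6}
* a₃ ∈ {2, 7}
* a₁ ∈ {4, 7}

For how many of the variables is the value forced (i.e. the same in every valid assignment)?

Among the 6 variables, 1 fits only a₅ (and all 6 values in {1, 2, 4, 5, 6, 7} must be used), so a₅ = 1.
a₃ and a₄ between them cover only {2, 7} — a naked pair. Remove those values from a₁, a₆.
a₁ must be 4 (only option left). So a₂ can't be 4.
Determined: a₁=4, a₅=1. The other variables each still have more than one consistent value. That makes 2.

2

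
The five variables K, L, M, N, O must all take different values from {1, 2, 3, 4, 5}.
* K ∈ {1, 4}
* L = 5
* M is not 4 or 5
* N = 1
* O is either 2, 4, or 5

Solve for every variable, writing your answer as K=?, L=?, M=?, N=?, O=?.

K=4, L=5, M=3, N=1, O=2

L's domain is down to {5}, so L = 5. Remove 5 from O.
That leaves N = 1. Strike 1 from K, M.
K's domain is down to {4}, so K = 4. Remove 4 from O.
O's domain is down to {2}, so O = 2. Eliminate 2 elsewhere: M.
M must be 3 (only option left).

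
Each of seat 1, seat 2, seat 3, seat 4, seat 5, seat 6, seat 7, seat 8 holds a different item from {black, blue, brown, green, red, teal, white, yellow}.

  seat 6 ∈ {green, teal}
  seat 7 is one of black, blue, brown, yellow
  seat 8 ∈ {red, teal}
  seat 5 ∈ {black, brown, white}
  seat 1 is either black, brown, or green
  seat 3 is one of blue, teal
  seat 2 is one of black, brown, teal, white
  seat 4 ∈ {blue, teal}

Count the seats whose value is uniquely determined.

The 8 variables draw from only 8 values {black, blue, brown, green, red, teal, white, yellow}, so each is used; only seat 8 can be red, hence seat 8 = red.
The 7 still-open variables draw from only 7 values {black, blue, brown, green, teal, white, yellow}, so each is used; only seat 7 can be yellow, hence seat 7 = yellow.
The 2 variables seat 3 and seat 4 are confined to {blue, teal}, which locks those values in; drop them from seat 2, seat 6.
seat 6 has just one choice, so seat 6 = green. So seat 1 can't be green.
Determined: seat 6=green, seat 7=yellow, seat 8=red. The other seats each still have more than one consistent value. That makes 3.

3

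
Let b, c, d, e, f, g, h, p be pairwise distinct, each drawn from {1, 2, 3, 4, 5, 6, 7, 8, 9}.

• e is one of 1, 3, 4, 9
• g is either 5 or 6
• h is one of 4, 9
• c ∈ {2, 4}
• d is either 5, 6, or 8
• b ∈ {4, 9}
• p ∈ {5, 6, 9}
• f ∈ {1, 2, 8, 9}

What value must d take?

8

The 8 variables draw from only 8 values {1, 2, 3, 4, 5, 6, 8, 9}, so each is used; only e can be 3, hence e = 3.
Among the 7 still-open variables, 1 fits only f (and all 7 values in {1, 2, 4, 5, 6, 8, 9} must be used), so f = 1.
Among the 6 still-open variables, 2 fits only c (and all 6 values in {2, 4, 5, 6, 8, 9} must be used), so c = 2.
The 5 still-open variables together cover exactly {4, 5, 6, 8, 9} — 5 values for 5 variables — and 8 appears only in d's list, so d = 8.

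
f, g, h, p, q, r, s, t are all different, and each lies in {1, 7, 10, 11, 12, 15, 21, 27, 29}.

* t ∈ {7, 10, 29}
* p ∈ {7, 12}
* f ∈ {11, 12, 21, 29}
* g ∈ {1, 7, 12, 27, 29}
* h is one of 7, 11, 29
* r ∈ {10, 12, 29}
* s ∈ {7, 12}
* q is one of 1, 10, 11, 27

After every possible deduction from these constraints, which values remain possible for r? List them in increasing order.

The 8 variables draw from only 8 values {1, 7, 10, 11, 12, 21, 27, 29}, so each is used; only f can be 21, hence f = 21.
The 2 variables p and s are confined to {7, 12}, which locks those values in; drop them from g, h, r, t.
r and t share exactly the 2 values {10, 29}; by pigeonhole those values go to them, so strike 10, 29 from g, h, q.
h has just one choice, so h = 11. So q can't be 11.
No further eliminations apply; r can still be any of 10, 29.

10, 29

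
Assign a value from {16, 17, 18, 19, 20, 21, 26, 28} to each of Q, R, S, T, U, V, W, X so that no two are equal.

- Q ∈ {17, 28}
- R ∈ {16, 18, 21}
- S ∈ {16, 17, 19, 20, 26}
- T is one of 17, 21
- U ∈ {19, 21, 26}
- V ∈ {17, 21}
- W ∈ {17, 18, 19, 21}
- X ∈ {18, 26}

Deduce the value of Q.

28

The 8 variables draw from only 8 values {16, 17, 18, 19, 20, 21, 26, 28}, so each is used; only S can be 20, hence S = 20.
The 7 still-open variables together cover exactly {16, 17, 18, 19, 21, 26, 28} — 7 values for 7 variables — and 16 appears only in R's list, so R = 16.
The 6 still-open variables draw from only 6 values {17, 18, 19, 21, 26, 28}, so each is used; only Q can be 28, hence Q = 28.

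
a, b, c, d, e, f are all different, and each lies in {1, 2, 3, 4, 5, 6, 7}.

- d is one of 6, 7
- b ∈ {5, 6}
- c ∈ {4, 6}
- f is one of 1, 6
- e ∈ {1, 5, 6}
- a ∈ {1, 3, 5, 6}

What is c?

4

The 6 variables together cover exactly {1, 3, 4, 5, 6, 7} — 6 values for 6 variables — and 3 appears only in a's list, so a = 3.
Among the 5 still-open variables, 4 fits only c (and all 5 values in {1, 4, 5, 6, 7} must be used), so c = 4.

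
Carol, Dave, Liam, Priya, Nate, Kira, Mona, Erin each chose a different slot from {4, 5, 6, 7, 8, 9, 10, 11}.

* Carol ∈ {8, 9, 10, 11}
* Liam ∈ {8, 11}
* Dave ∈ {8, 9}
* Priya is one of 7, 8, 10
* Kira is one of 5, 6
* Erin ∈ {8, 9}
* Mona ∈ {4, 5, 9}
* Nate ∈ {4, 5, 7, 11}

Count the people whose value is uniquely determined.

The 8 variables draw from only 8 values {4, 5, 6, 7, 8, 9, 10, 11}, so each is used; only Kira can be 6, hence Kira = 6.
The 2 variables Dave and Erin are confined to {8, 9}, which locks those values in; drop them from Carol, Liam, Priya, Mona.
Liam's domain is down to {11}, so Liam = 11. Eliminate 11 elsewhere: Carol, Nate.
Carol must be 10 (only option left). Strike 10 from Priya.
That leaves Priya = 7. Strike 7 from Nate.
Determined: Carol=10, Liam=11, Priya=7, Kira=6. The other people each still have more than one consistent value. That makes 4.

4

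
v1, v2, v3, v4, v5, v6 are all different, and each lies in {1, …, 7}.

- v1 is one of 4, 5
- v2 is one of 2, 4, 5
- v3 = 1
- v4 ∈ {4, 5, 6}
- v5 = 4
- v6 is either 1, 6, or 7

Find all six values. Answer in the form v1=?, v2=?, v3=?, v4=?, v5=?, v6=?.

v1=5, v2=2, v3=1, v4=6, v5=4, v6=7

v3 has just one choice, so v3 = 1. Eliminate 1 elsewhere: v6.
v5 has just one choice, so v5 = 4. Eliminate 4 elsewhere: v1, v2, v4.
That leaves v1 = 5. Remove 5 from v2, v4.
v2's domain is down to {2}, so v2 = 2.
v4 must be 6 (only option left). Eliminate 6 elsewhere: v6.
v6's domain is down to {7}, so v6 = 7.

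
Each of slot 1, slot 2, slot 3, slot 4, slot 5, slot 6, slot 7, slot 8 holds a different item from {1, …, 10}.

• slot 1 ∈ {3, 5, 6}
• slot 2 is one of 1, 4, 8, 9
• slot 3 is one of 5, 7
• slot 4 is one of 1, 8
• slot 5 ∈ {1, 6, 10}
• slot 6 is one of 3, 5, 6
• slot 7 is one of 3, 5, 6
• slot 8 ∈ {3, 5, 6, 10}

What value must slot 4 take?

8

The 3 variables slot 1, slot 6, slot 7 are confined to {3, 5, 6}, which locks those values in; drop them from slot 3, slot 5, slot 8.
slot 3's domain is down to {7}, so slot 3 = 7.
That leaves slot 8 = 10. Remove 10 from slot 5.
slot 5 must be 1 (only option left). Eliminate 1 elsewhere: slot 2, slot 4.
So slot 4 = 8.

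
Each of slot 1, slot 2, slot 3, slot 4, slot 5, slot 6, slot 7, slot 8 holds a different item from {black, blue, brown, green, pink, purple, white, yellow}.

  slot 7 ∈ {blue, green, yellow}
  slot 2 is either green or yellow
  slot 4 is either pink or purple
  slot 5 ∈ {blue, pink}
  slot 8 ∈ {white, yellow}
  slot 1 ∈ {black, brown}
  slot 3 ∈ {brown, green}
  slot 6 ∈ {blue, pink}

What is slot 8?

Among the 8 variables, black fits only slot 1 (and all 8 values in {black, blue, brown, green, pink, purple, white, yellow} must be used), so slot 1 = black.
The 7 still-open variables draw from only 7 values {blue, brown, green, pink, purple, white, yellow}, so each is used; only slot 3 can be brown, hence slot 3 = brown.
The 6 still-open variables together cover exactly {blue, green, pink, purple, white, yellow} — 6 values for 6 variables — and purple appears only in slot 4's list, so slot 4 = purple.
The 5 still-open variables together cover exactly {blue, green, pink, white, yellow} — 5 values for 5 variables — and white appears only in slot 8's list, so slot 8 = white.

white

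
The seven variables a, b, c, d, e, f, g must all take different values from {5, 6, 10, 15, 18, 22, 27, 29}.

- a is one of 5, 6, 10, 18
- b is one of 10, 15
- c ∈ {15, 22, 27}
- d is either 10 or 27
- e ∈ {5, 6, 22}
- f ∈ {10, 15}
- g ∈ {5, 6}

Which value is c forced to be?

The 7 variables draw from only 7 values {5, 6, 10, 15, 18, 22, 27}, so each is used; only a can be 18, hence a = 18.
b and f between them cover only {10, 15} — a naked pair. Remove those values from c, d.
That leaves d = 27. So c can't be 27.
So c = 22.

22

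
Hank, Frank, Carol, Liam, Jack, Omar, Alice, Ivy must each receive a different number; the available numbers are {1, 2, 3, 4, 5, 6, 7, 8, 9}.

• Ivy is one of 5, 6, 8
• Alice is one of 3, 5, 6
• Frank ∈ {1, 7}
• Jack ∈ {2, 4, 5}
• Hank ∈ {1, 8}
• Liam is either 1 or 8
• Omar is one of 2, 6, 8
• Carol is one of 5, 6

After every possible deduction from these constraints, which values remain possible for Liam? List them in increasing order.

The 8 variables draw from only 8 values {1, 2, 3, 4, 5, 6, 7, 8}, so each is used; only Alice can be 3, hence Alice = 3.
Among the 7 still-open variables, 4 fits only Jack (and all 7 values in {1, 2, 4, 5, 6, 7, 8} must be used), so Jack = 4.
Among the 6 still-open variables, 2 fits only Omar (and all 6 values in {1, 2, 5, 6, 7, 8} must be used), so Omar = 2.
The 5 still-open variables together cover exactly {1, 5, 6, 7, 8} — 5 values for 5 variables — and 7 appears only in Frank's list, so Frank = 7.
Hank and Liam between them cover only {1, 8} — a naked pair. Remove those values from Ivy.
No further eliminations apply; Liam can still be any of 1, 8.

1, 8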